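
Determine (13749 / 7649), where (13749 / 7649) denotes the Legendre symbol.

Reduce the numerator: 13749 ≡ 6100 (mod 7649), so (13749 / 7649) = (6100 / 7649).
Factor out 2: 6100 = 2^2·1525. Since 7649 ≡ 1 (mod 8), (2 / 7649) = +1, and (2 / 7649)^2 = +1. Now have (1525 / 7649).
1525 ≡ 1 (mod 4), so quadratic reciprocity gives (1525 / 7649) = (7649 / 1525). Reduce: 7649 ≡ 24 (mod 1525). Now have (24 / 1525).
Factor out 2: 24 = 2^3·3. Since 1525 ≡ 5 (mod 8), (2 / 1525) = -1, and (2 / 1525)^3 = -1. Now have -(3 / 1525).
1525 ≡ 1 (mod 4), so quadratic reciprocity gives (3 / 1525) = (1525 / 3). Reduce: 1525 ≡ 1 (mod 3). Now have -(1 / 3).
(1 / 3) = 1. Collecting the sign factors: -1.

-1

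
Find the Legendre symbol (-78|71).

(-78|71)
  = (64|71)    [-78 ≡ 64 mod 71]
  = (1|71)    [71 ≡ 7 mod 8 ⇒ (2|71)^6 = +1]
  = 1    [(1|71) = 1]

1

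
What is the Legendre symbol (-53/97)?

1

Pull out -1: (-53/97) = (-1/97)·(53/97). Since 97 ≡ 1 (mod 4), (-1/97) = +1. Now have (53/97).
53 ≡ 1 (mod 4), so quadratic reciprocity gives (53/97) = (97/53). Reduce: 97 ≡ 44 (mod 53). Now have (44/53).
Factor out 2: 44 = 2^2·11. Since 53 ≡ 5 (mod 8), (2/53) = -1, and (2/53)^2 = +1. Now have (11/53).
53 ≡ 1 (mod 4), so quadratic reciprocity gives (11/53) = (53/11). Reduce: 53 ≡ 9 (mod 11). Now have (9/11).
9 ≡ 1 (mod 4), so quadratic reciprocity gives (9/11) = (11/9). Reduce: 11 ≡ 2 (mod 9). Now have (2/9).
Factor out 2: 2 = 2. Since 9 ≡ 1 (mod 8), (2/9) = +1. Now have (1/9).
(1/9) = 1. Collecting the sign factors: 1.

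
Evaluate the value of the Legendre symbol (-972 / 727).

(-972 / 727)
  = (482 / 727)    [-972 ≡ 482 mod 727]
  = (241 / 727)    [727 ≡ 7 mod 8 ⇒ (2 / 727) = +1]
  = (727 / 241)    [QR: 241 ≡ 1 mod 4, sign kept]
  = (4 / 241)    [727 ≡ 4 mod 241]
  = (1 / 241)    [241 ≡ 1 mod 8 ⇒ (2 / 241)^2 = +1]
  = 1    [(1 / 241) = 1]

1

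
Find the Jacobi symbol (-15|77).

Pull out -1: (-15|77) = (-1|77)·(15|77). Since 77 ≡ 1 (mod 4), (-1|77) = +1. Now have (15|77).
77 ≡ 1 (mod 4), so quadratic reciprocity gives (15|77) = (77|15). Reduce: 77 ≡ 2 (mod 15). Now have (2|15).
Factor out 2: 2 = 2. Since 15 ≡ 7 (mod 8), (2|15) = +1. Now have (1|15).
(1|15) = 1. Collecting the sign factors: 1.

1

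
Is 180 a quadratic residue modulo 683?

no

(180/683)
  = (45/683)    [683 ≡ 3 mod 8 ⇒ (2/683)^2 = +1]
  = (683/45)    [QR: 45 ≡ 1 mod 4, sign kept]
  = (8/45)    [683 ≡ 8 mod 45]
  = -(1/45)    [45 ≡ 5 mod 8 ⇒ (2/45)^3 = -1]
  = -1    [(1/45) = 1]
(180/683) = -1, and 683 is prime, so 180 is not a quadratic residue mod 683.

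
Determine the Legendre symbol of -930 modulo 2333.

-1

(-930 / 2333)
  = (930 / 2333)    [2333 ≡ 1 mod 4 ⇒ (-1 / 2333) = +1]
  = -(465 / 2333)    [2333 ≡ 5 mod 8 ⇒ (2 / 2333) = -1]
  = -(2333 / 465)    [QR: 465 ≡ 1 mod 4, sign kept]
  = -(8 / 465)    [2333 ≡ 8 mod 465]
  = -(1 / 465)    [465 ≡ 1 mod 8 ⇒ (2 / 465)^3 = +1]
  = -1    [(1 / 465) = 1]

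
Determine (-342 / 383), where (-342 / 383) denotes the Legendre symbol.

(-342 / 383)
  = (41 / 383)    [-342 ≡ 41 mod 383]
  = (383 / 41)    [QR: 41 ≡ 1 mod 4, sign kept]
  = (14 / 41)    [383 ≡ 14 mod 41]
  = (7 / 41)    [41 ≡ 1 mod 8 ⇒ (2 / 41) = +1]
  = (41 / 7)    [QR: 41 ≡ 1 mod 4, sign kept]
  = (6 / 7)    [41 ≡ 6 mod 7]
  = (3 / 7)    [7 ≡ 7 mod 8 ⇒ (2 / 7) = +1]
  = -(7 / 3)    [QR: both ≡ 3 mod 4, sign flips]
  = -(1 / 3)    [7 ≡ 1 mod 3]
  = -1    [(1 / 3) = 1]

-1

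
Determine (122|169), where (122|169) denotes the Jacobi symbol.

(122|169)
  = (61|169)    [169 ≡ 1 mod 8 ⇒ (2|169) = +1]
  = (169|61)    [QR: 61 ≡ 1 mod 4, sign kept]
  = (47|61)    [169 ≡ 47 mod 61]
  = (61|47)    [QR: 61 ≡ 1 mod 4, sign kept]
  = (14|47)    [61 ≡ 14 mod 47]
  = (7|47)    [47 ≡ 7 mod 8 ⇒ (2|47) = +1]
  = -(47|7)    [QR: both ≡ 3 mod 4, sign flips]
  = -(5|7)    [47 ≡ 5 mod 7]
  = -(7|5)    [QR: 5 ≡ 1 mod 4, sign kept]
  = -(2|5)    [7 ≡ 2 mod 5]
  = (1|5)    [5 ≡ 5 mod 8 ⇒ (2|5) = -1]
  = 1    [(1|5) = 1]

1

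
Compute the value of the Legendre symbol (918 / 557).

(918 / 557)
  = (361 / 557)    [918 ≡ 361 mod 557]
  = (557 / 361)    [QR: 361 ≡ 1 mod 4, sign kept]
  = (196 / 361)    [557 ≡ 196 mod 361]
  = (49 / 361)    [361 ≡ 1 mod 8 ⇒ (2 / 361)^2 = +1]
  = (361 / 49)    [QR: 49 ≡ 1 mod 4, sign kept]
  = (18 / 49)    [361 ≡ 18 mod 49]
  = (9 / 49)    [49 ≡ 1 mod 8 ⇒ (2 / 49) = +1]
  = (49 / 9)    [QR: 9 ≡ 1 mod 4, sign kept]
  = (4 / 9)    [49 ≡ 4 mod 9]
  = (1 / 9)    [9 ≡ 1 mod 8 ⇒ (2 / 9)^2 = +1]
  = 1    [(1 / 9) = 1]

1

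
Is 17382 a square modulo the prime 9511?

(17382|9511)
  = (7871|9511)    [17382 ≡ 7871 mod 9511]
  = -(9511|7871)    [QR: both ≡ 3 mod 4, sign flips]
  = -(1640|7871)    [9511 ≡ 1640 mod 7871]
  = -(205|7871)    [7871 ≡ 7 mod 8 ⇒ (2|7871)^3 = +1]
  = -(7871|205)    [QR: 205 ≡ 1 mod 4, sign kept]
  = -(81|205)    [7871 ≡ 81 mod 205]
  = -(205|81)    [QR: 81 ≡ 1 mod 4, sign kept]
  = -(43|81)    [205 ≡ 43 mod 81]
  = -(81|43)    [QR: 81 ≡ 1 mod 4, sign kept]
  = -(38|43)    [81 ≡ 38 mod 43]
  = (19|43)    [43 ≡ 3 mod 8 ⇒ (2|43) = -1]
  = -(43|19)    [QR: both ≡ 3 mod 4, sign flips]
  = -(5|19)    [43 ≡ 5 mod 19]
  = -(19|5)    [QR: 5 ≡ 1 mod 4, sign kept]
  = -(4|5)    [19 ≡ 4 mod 5]
  = -(1|5)    [5 ≡ 5 mod 8 ⇒ (2|5)^2 = +1]
  = -1    [(1|5) = 1]
(17382|9511) = -1, and 9511 is prime, so 17382 is not a quadratic residue mod 9511.

no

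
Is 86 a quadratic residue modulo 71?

(86/71)
  = (15/71)    [86 ≡ 15 mod 71]
  = -(71/15)    [QR: both ≡ 3 mod 4, sign flips]
  = -(11/15)    [71 ≡ 11 mod 15]
  = (15/11)    [QR: both ≡ 3 mod 4, sign flips]
  = (4/11)    [15 ≡ 4 mod 11]
  = (1/11)    [11 ≡ 3 mod 8 ⇒ (2/11)^2 = +1]
  = 1    [(1/11) = 1]
The Legendre symbol is 1, so x^2 ≡ 86 (mod 71) has solution.

yes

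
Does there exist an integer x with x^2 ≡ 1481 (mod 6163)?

no

1481 ≡ 1 (mod 4), so quadratic reciprocity gives (1481/6163) = (6163/1481). Reduce: 6163 ≡ 239 (mod 1481). Now have (239/1481).
1481 ≡ 1 (mod 4), so quadratic reciprocity gives (239/1481) = (1481/239). Reduce: 1481 ≡ 47 (mod 239). Now have (47/239).
Both 47 ≡ 3 and 239 ≡ 3 (mod 4), so reciprocity gives (47/239) = -(239/47). Reduce: 239 ≡ 4 (mod 47). Now have -(4/47).
Factor out 2: 4 = 2^2. Since 47 ≡ 7 (mod 8), (2/47) = +1, and (2/47)^2 = +1. Now have -(1/47).
(1/47) = 1. Collecting the sign factors: -1.
(1481/6163) = -1, and 6163 is prime, so 1481 is not a quadratic residue mod 6163.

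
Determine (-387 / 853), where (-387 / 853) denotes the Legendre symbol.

(-387 / 853)
  = (466 / 853)    [-387 ≡ 466 mod 853]
  = -(233 / 853)    [853 ≡ 5 mod 8 ⇒ (2 / 853) = -1]
  = -(853 / 233)    [QR: 233 ≡ 1 mod 4, sign kept]
  = -(154 / 233)    [853 ≡ 154 mod 233]
  = -(77 / 233)    [233 ≡ 1 mod 8 ⇒ (2 / 233) = +1]
  = -(233 / 77)    [QR: 77 ≡ 1 mod 4, sign kept]
  = -(2 / 77)    [233 ≡ 2 mod 77]
  = (1 / 77)    [77 ≡ 5 mod 8 ⇒ (2 / 77) = -1]
  = 1    [(1 / 77) = 1]

1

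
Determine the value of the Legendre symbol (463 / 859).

1

(463 / 859)
  = -(859 / 463)    [QR: both ≡ 3 mod 4, sign flips]
  = -(396 / 463)    [859 ≡ 396 mod 463]
  = -(99 / 463)    [463 ≡ 7 mod 8 ⇒ (2 / 463)^2 = +1]
  = (463 / 99)    [QR: both ≡ 3 mod 4, sign flips]
  = (67 / 99)    [463 ≡ 67 mod 99]
  = -(99 / 67)    [QR: both ≡ 3 mod 4, sign flips]
  = -(32 / 67)    [99 ≡ 32 mod 67]
  = (1 / 67)    [67 ≡ 3 mod 8 ⇒ (2 / 67)^5 = -1]
  = 1    [(1 / 67) = 1]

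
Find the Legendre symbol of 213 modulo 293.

-1

(213/293)
  = (293/213)    [QR: 213 ≡ 1 mod 4, sign kept]
  = (80/213)    [293 ≡ 80 mod 213]
  = (5/213)    [213 ≡ 5 mod 8 ⇒ (2/213)^4 = +1]
  = (213/5)    [QR: 5 ≡ 1 mod 4, sign kept]
  = (3/5)    [213 ≡ 3 mod 5]
  = (5/3)    [QR: 5 ≡ 1 mod 4, sign kept]
  = (2/3)    [5 ≡ 2 mod 3]
  = -(1/3)    [3 ≡ 3 mod 8 ⇒ (2/3) = -1]
  = -1    [(1/3) = 1]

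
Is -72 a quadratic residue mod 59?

Pull out -1: (-72|59) = (-1|59)·(72|59). Since 59 ≡ 3 (mod 4), (-1|59) = -1. Now have -(72|59).
Reduce the numerator: 72 ≡ 13 (mod 59), so (72|59) = (13|59).
13 ≡ 1 (mod 4), so quadratic reciprocity gives (13|59) = (59|13). Reduce: 59 ≡ 7 (mod 13). Now have -(7|13).
13 ≡ 1 (mod 4), so quadratic reciprocity gives (7|13) = (13|7). Reduce: 13 ≡ 6 (mod 7). Now have -(6|7).
Factor out 2: 6 = 2·3. Since 7 ≡ 7 (mod 8), (2|7) = +1. Now have -(3|7).
Both 3 ≡ 3 and 7 ≡ 3 (mod 4), so reciprocity gives (3|7) = -(7|3). Reduce: 7 ≡ 1 (mod 3). Now have (1|3).
(1|3) = 1. Collecting the sign factors: 1.
The Legendre symbol is 1, so x^2 ≡ -72 (mod 59) has solution.

yes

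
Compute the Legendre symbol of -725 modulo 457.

1

(-725 / 457)
  = (189 / 457)    [-725 ≡ 189 mod 457]
  = (457 / 189)    [QR: 189 ≡ 1 mod 4, sign kept]
  = (79 / 189)    [457 ≡ 79 mod 189]
  = (189 / 79)    [QR: 189 ≡ 1 mod 4, sign kept]
  = (31 / 79)    [189 ≡ 31 mod 79]
  = -(79 / 31)    [QR: both ≡ 3 mod 4, sign flips]
  = -(17 / 31)    [79 ≡ 17 mod 31]
  = -(31 / 17)    [QR: 17 ≡ 1 mod 4, sign kept]
  = -(14 / 17)    [31 ≡ 14 mod 17]
  = -(7 / 17)    [17 ≡ 1 mod 8 ⇒ (2 / 17) = +1]
  = -(17 / 7)    [QR: 17 ≡ 1 mod 4, sign kept]
  = -(3 / 7)    [17 ≡ 3 mod 7]
  = (7 / 3)    [QR: both ≡ 3 mod 4, sign flips]
  = (1 / 3)    [7 ≡ 1 mod 3]
  = 1    [(1 / 3) = 1]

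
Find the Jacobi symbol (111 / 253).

-1

(111 / 253)
  = (253 / 111)    [QR: 253 ≡ 1 mod 4, sign kept]
  = (31 / 111)    [253 ≡ 31 mod 111]
  = -(111 / 31)    [QR: both ≡ 3 mod 4, sign flips]
  = -(18 / 31)    [111 ≡ 18 mod 31]
  = -(9 / 31)    [31 ≡ 7 mod 8 ⇒ (2 / 31) = +1]
  = -(31 / 9)    [QR: 9 ≡ 1 mod 4, sign kept]
  = -(4 / 9)    [31 ≡ 4 mod 9]
  = -(1 / 9)    [9 ≡ 1 mod 8 ⇒ (2 / 9)^2 = +1]
  = -1    [(1 / 9) = 1]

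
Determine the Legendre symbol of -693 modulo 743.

1

(-693 / 743)
  = (50 / 743)    [-693 ≡ 50 mod 743]
  = (25 / 743)    [743 ≡ 7 mod 8 ⇒ (2 / 743) = +1]
  = (743 / 25)    [QR: 25 ≡ 1 mod 4, sign kept]
  = (18 / 25)    [743 ≡ 18 mod 25]
  = (9 / 25)    [25 ≡ 1 mod 8 ⇒ (2 / 25) = +1]
  = (25 / 9)    [QR: 9 ≡ 1 mod 4, sign kept]
  = (7 / 9)    [25 ≡ 7 mod 9]
  = (9 / 7)    [QR: 9 ≡ 1 mod 4, sign kept]
  = (2 / 7)    [9 ≡ 2 mod 7]
  = (1 / 7)    [7 ≡ 7 mod 8 ⇒ (2 / 7) = +1]
  = 1    [(1 / 7) = 1]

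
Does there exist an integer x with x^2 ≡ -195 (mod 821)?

yes

(-195/821)
  = (626/821)    [-195 ≡ 626 mod 821]
  = -(313/821)    [821 ≡ 5 mod 8 ⇒ (2/821) = -1]
  = -(821/313)    [QR: 313 ≡ 1 mod 4, sign kept]
  = -(195/313)    [821 ≡ 195 mod 313]
  = -(313/195)    [QR: 313 ≡ 1 mod 4, sign kept]
  = -(118/195)    [313 ≡ 118 mod 195]
  = (59/195)    [195 ≡ 3 mod 8 ⇒ (2/195) = -1]
  = -(195/59)    [QR: both ≡ 3 mod 4, sign flips]
  = -(18/59)    [195 ≡ 18 mod 59]
  = (9/59)    [59 ≡ 3 mod 8 ⇒ (2/59) = -1]
  = (59/9)    [QR: 9 ≡ 1 mod 4, sign kept]
  = (5/9)    [59 ≡ 5 mod 9]
  = (9/5)    [QR: 5 ≡ 1 mod 4, sign kept]
  = (4/5)    [9 ≡ 4 mod 5]
  = (1/5)    [5 ≡ 5 mod 8 ⇒ (2/5)^2 = +1]
  = 1    [(1/5) = 1]
The Legendre symbol is 1, so x^2 ≡ -195 (mod 821) has solution.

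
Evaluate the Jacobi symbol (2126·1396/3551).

-1

By multiplicativity, (2126·1396/3551) = (2126/3551)·(1396/3551).
First factor (2126/3551):
Factor out 2: 2126 = 2·1063. Since 3551 ≡ 7 (mod 8), (2/3551) = +1. Now have (1063/3551).
Both 1063 ≡ 3 and 3551 ≡ 3 (mod 4), so reciprocity gives (1063/3551) = -(3551/1063). Reduce: 3551 ≡ 362 (mod 1063). Now have -(362/1063).
Factor out 2: 362 = 2·181. Since 1063 ≡ 7 (mod 8), (2/1063) = +1. Now have -(181/1063).
181 ≡ 1 (mod 4), so quadratic reciprocity gives (181/1063) = (1063/181). Reduce: 1063 ≡ 158 (mod 181). Now have -(158/181).
Factor out 2: 158 = 2·79. Since 181 ≡ 5 (mod 8), (2/181) = -1. Now have (79/181).
181 ≡ 1 (mod 4), so quadratic reciprocity gives (79/181) = (181/79). Reduce: 181 ≡ 23 (mod 79). Now have (23/79).
Both 23 ≡ 3 and 79 ≡ 3 (mod 4), so reciprocity gives (23/79) = -(79/23). Reduce: 79 ≡ 10 (mod 23). Now have -(10/23).
Factor out 2: 10 = 2·5. Since 23 ≡ 7 (mod 8), (2/23) = +1. Now have -(5/23).
5 ≡ 1 (mod 4), so quadratic reciprocity gives (5/23) = (23/5). Reduce: 23 ≡ 3 (mod 5). Now have -(3/5).
5 ≡ 1 (mod 4), so quadratic reciprocity gives (3/5) = (5/3). Reduce: 5 ≡ 2 (mod 3). Now have -(2/3).
Factor out 2: 2 = 2. Since 3 ≡ 3 (mod 8), (2/3) = -1. Now have (1/3).
(1/3) = 1. Collecting the sign factors: 1.
Second factor (1396/3551):
Factor out 2: 1396 = 2^2·349. Since 3551 ≡ 7 (mod 8), (2/3551) = +1, and (2/3551)^2 = +1. Now have (349/3551).
349 ≡ 1 (mod 4), so quadratic reciprocity gives (349/3551) = (3551/349). Reduce: 3551 ≡ 61 (mod 349). Now have (61/349).
61 ≡ 1 (mod 4), so quadratic reciprocity gives (61/349) = (349/61). Reduce: 349 ≡ 44 (mod 61). Now have (44/61).
Factor out 2: 44 = 2^2·11. Since 61 ≡ 5 (mod 8), (2/61) = -1, and (2/61)^2 = +1. Now have (11/61).
61 ≡ 1 (mod 4), so quadratic reciprocity gives (11/61) = (61/11). Reduce: 61 ≡ 6 (mod 11). Now have (6/11).
Factor out 2: 6 = 2·3. Since 11 ≡ 3 (mod 8), (2/11) = -1. Now have -(3/11).
Both 3 ≡ 3 and 11 ≡ 3 (mod 4), so reciprocity gives (3/11) = -(11/3). Reduce: 11 ≡ 2 (mod 3). Now have (2/3).
Factor out 2: 2 = 2. Since 3 ≡ 3 (mod 8), (2/3) = -1. Now have -(1/3).
(1/3) = 1. Collecting the sign factors: -1.
Product: (1)·(-1) = -1.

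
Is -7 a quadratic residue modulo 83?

no

Reduce the numerator: -7 ≡ 76 (mod 83), so (-7/83) = (76/83).
Factor out 2: 76 = 2^2·19. Since 83 ≡ 3 (mod 8), (2/83) = -1, and (2/83)^2 = +1. Now have (19/83).
Both 19 ≡ 3 and 83 ≡ 3 (mod 4), so reciprocity gives (19/83) = -(83/19). Reduce: 83 ≡ 7 (mod 19). Now have -(7/19).
Both 7 ≡ 3 and 19 ≡ 3 (mod 4), so reciprocity gives (7/19) = -(19/7). Reduce: 19 ≡ 5 (mod 7). Now have (5/7).
5 ≡ 1 (mod 4), so quadratic reciprocity gives (5/7) = (7/5). Reduce: 7 ≡ 2 (mod 5). Now have (2/5).
Factor out 2: 2 = 2. Since 5 ≡ 5 (mod 8), (2/5) = -1. Now have -(1/5).
(1/5) = 1. Collecting the sign factors: -1.
(-7/83) = -1, and 83 is prime, so -7 is not a quadratic residue mod 83.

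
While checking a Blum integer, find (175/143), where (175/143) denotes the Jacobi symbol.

(175/143)
  = (32/143)    [175 ≡ 32 mod 143]
  = (1/143)    [143 ≡ 7 mod 8 ⇒ (2/143)^5 = +1]
  = 1    [(1/143) = 1]

1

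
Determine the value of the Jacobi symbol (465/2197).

1

(465/2197)
  = (2197/465)    [QR: 465 ≡ 1 mod 4, sign kept]
  = (337/465)    [2197 ≡ 337 mod 465]
  = (465/337)    [QR: 337 ≡ 1 mod 4, sign kept]
  = (128/337)    [465 ≡ 128 mod 337]
  = (1/337)    [337 ≡ 1 mod 8 ⇒ (2/337)^7 = +1]
  = 1    [(1/337) = 1]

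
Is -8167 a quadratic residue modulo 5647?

Reduce the numerator: -8167 ≡ 3127 (mod 5647), so (-8167|5647) = (3127|5647).
Both 3127 ≡ 3 and 5647 ≡ 3 (mod 4), so reciprocity gives (3127|5647) = -(5647|3127). Reduce: 5647 ≡ 2520 (mod 3127). Now have -(2520|3127).
Factor out 2: 2520 = 2^3·315. Since 3127 ≡ 7 (mod 8), (2|3127) = +1, and (2|3127)^3 = +1. Now have -(315|3127).
Both 315 ≡ 3 and 3127 ≡ 3 (mod 4), so reciprocity gives (315|3127) = -(3127|315). Reduce: 3127 ≡ 292 (mod 315). Now have (292|315).
Factor out 2: 292 = 2^2·73. Since 315 ≡ 3 (mod 8), (2|315) = -1, and (2|315)^2 = +1. Now have (73|315).
73 ≡ 1 (mod 4), so quadratic reciprocity gives (73|315) = (315|73). Reduce: 315 ≡ 23 (mod 73). Now have (23|73).
73 ≡ 1 (mod 4), so quadratic reciprocity gives (23|73) = (73|23). Reduce: 73 ≡ 4 (mod 23). Now have (4|23).
Factor out 2: 4 = 2^2. Since 23 ≡ 7 (mod 8), (2|23) = +1, and (2|23)^2 = +1. Now have (1|23).
(1|23) = 1. Collecting the sign factors: 1.
(-8167|5647) = 1, and 5647 is prime, so -8167 is a quadratic residue mod 5647.

yes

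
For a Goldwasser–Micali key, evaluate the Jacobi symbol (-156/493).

(-156/493)
  = (337/493)    [-156 ≡ 337 mod 493]
  = (493/337)    [QR: 337 ≡ 1 mod 4, sign kept]
  = (156/337)    [493 ≡ 156 mod 337]
  = (39/337)    [337 ≡ 1 mod 8 ⇒ (2/337)^2 = +1]
  = (337/39)    [QR: 337 ≡ 1 mod 4, sign kept]
  = (25/39)    [337 ≡ 25 mod 39]
  = (39/25)    [QR: 25 ≡ 1 mod 4, sign kept]
  = (14/25)    [39 ≡ 14 mod 25]
  = (7/25)    [25 ≡ 1 mod 8 ⇒ (2/25) = +1]
  = (25/7)    [QR: 25 ≡ 1 mod 4, sign kept]
  = (4/7)    [25 ≡ 4 mod 7]
  = (1/7)    [7 ≡ 7 mod 8 ⇒ (2/7)^2 = +1]
  = 1    [(1/7) = 1]

1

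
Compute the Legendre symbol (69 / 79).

(69 / 79)
  = (79 / 69)    [QR: 69 ≡ 1 mod 4, sign kept]
  = (10 / 69)    [79 ≡ 10 mod 69]
  = -(5 / 69)    [69 ≡ 5 mod 8 ⇒ (2 / 69) = -1]
  = -(69 / 5)    [QR: 5 ≡ 1 mod 4, sign kept]
  = -(4 / 5)    [69 ≡ 4 mod 5]
  = -(1 / 5)    [5 ≡ 5 mod 8 ⇒ (2 / 5)^2 = +1]
  = -1    [(1 / 5) = 1]

-1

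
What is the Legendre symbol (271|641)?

641 ≡ 1 (mod 4), so quadratic reciprocity gives (271|641) = (641|271). Reduce: 641 ≡ 99 (mod 271). Now have (99|271).
Both 99 ≡ 3 and 271 ≡ 3 (mod 4), so reciprocity gives (99|271) = -(271|99). Reduce: 271 ≡ 73 (mod 99). Now have -(73|99).
73 ≡ 1 (mod 4), so quadratic reciprocity gives (73|99) = (99|73). Reduce: 99 ≡ 26 (mod 73). Now have -(26|73).
Factor out 2: 26 = 2·13. Since 73 ≡ 1 (mod 8), (2|73) = +1. Now have -(13|73).
13 ≡ 1 (mod 4), so quadratic reciprocity gives (13|73) = (73|13). Reduce: 73 ≡ 8 (mod 13). Now have -(8|13).
Factor out 2: 8 = 2^3. Since 13 ≡ 5 (mod 8), (2|13) = -1, and (2|13)^3 = -1. Now have (1|13).
(1|13) = 1. Collecting the sign factors: 1.

1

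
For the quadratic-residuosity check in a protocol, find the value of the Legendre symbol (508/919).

-1

(508/919)
  = (127/919)    [919 ≡ 7 mod 8 ⇒ (2/919)^2 = +1]
  = -(919/127)    [QR: both ≡ 3 mod 4, sign flips]
  = -(30/127)    [919 ≡ 30 mod 127]
  = -(15/127)    [127 ≡ 7 mod 8 ⇒ (2/127) = +1]
  = (127/15)    [QR: both ≡ 3 mod 4, sign flips]
  = (7/15)    [127 ≡ 7 mod 15]
  = -(15/7)    [QR: both ≡ 3 mod 4, sign flips]
  = -(1/7)    [15 ≡ 1 mod 7]
  = -1    [(1/7) = 1]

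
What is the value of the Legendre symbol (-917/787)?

1

(-917/787)
  = (657/787)    [-917 ≡ 657 mod 787]
  = (787/657)    [QR: 657 ≡ 1 mod 4, sign kept]
  = (130/657)    [787 ≡ 130 mod 657]
  = (65/657)    [657 ≡ 1 mod 8 ⇒ (2/657) = +1]
  = (657/65)    [QR: 65 ≡ 1 mod 4, sign kept]
  = (7/65)    [657 ≡ 7 mod 65]
  = (65/7)    [QR: 65 ≡ 1 mod 4, sign kept]
  = (2/7)    [65 ≡ 2 mod 7]
  = (1/7)    [7 ≡ 7 mod 8 ⇒ (2/7) = +1]
  = 1    [(1/7) = 1]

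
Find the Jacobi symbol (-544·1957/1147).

By multiplicativity, (-544·1957/1147) = (-544/1147)·(1957/1147).
First factor (-544/1147):
(-544/1147)
  = (603/1147)    [-544 ≡ 603 mod 1147]
  = -(1147/603)    [QR: both ≡ 3 mod 4, sign flips]
  = -(544/603)    [1147 ≡ 544 mod 603]
  = (17/603)    [603 ≡ 3 mod 8 ⇒ (2/603)^5 = -1]
  = (603/17)    [QR: 17 ≡ 1 mod 4, sign kept]
  = (8/17)    [603 ≡ 8 mod 17]
  = (1/17)    [17 ≡ 1 mod 8 ⇒ (2/17)^3 = +1]
  = 1    [(1/17) = 1]
Second factor (1957/1147):
(1957/1147)
  = (810/1147)    [1957 ≡ 810 mod 1147]
  = -(405/1147)    [1147 ≡ 3 mod 8 ⇒ (2/1147) = -1]
  = -(1147/405)    [QR: 405 ≡ 1 mod 4, sign kept]
  = -(337/405)    [1147 ≡ 337 mod 405]
  = -(405/337)    [QR: 337 ≡ 1 mod 4, sign kept]
  = -(68/337)    [405 ≡ 68 mod 337]
  = -(17/337)    [337 ≡ 1 mod 8 ⇒ (2/337)^2 = +1]
  = -(337/17)    [QR: 17 ≡ 1 mod 4, sign kept]
  = -(14/17)    [337 ≡ 14 mod 17]
  = -(7/17)    [17 ≡ 1 mod 8 ⇒ (2/17) = +1]
  = -(17/7)    [QR: 17 ≡ 1 mod 4, sign kept]
  = -(3/7)    [17 ≡ 3 mod 7]
  = (7/3)    [QR: both ≡ 3 mod 4, sign flips]
  = (1/3)    [7 ≡ 1 mod 3]
  = 1    [(1/3) = 1]
Product: (1)·(1) = 1.

1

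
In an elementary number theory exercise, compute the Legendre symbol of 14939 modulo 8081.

Reduce the numerator: 14939 ≡ 6858 (mod 8081), so (14939 / 8081) = (6858 / 8081).
Factor out 2: 6858 = 2·3429. Since 8081 ≡ 1 (mod 8), (2 / 8081) = +1. Now have (3429 / 8081).
3429 ≡ 1 (mod 4), so quadratic reciprocity gives (3429 / 8081) = (8081 / 3429). Reduce: 8081 ≡ 1223 (mod 3429). Now have (1223 / 3429).
3429 ≡ 1 (mod 4), so quadratic reciprocity gives (1223 / 3429) = (3429 / 1223). Reduce: 3429 ≡ 983 (mod 1223). Now have (983 / 1223).
Both 983 ≡ 3 and 1223 ≡ 3 (mod 4), so reciprocity gives (983 / 1223) = -(1223 / 983). Reduce: 1223 ≡ 240 (mod 983). Now have -(240 / 983).
Factor out 2: 240 = 2^4·15. Since 983 ≡ 7 (mod 8), (2 / 983) = +1, and (2 / 983)^4 = +1. Now have -(15 / 983).
Both 15 ≡ 3 and 983 ≡ 3 (mod 4), so reciprocity gives (15 / 983) = -(983 / 15). Reduce: 983 ≡ 8 (mod 15). Now have (8 / 15).
Factor out 2: 8 = 2^3. Since 15 ≡ 7 (mod 8), (2 / 15) = +1, and (2 / 15)^3 = +1. Now have (1 / 15).
(1 / 15) = 1. Collecting the sign factors: 1.

1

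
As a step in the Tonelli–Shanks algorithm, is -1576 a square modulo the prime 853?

Pull out -1: (-1576|853) = (-1|853)·(1576|853). Since 853 ≡ 1 (mod 4), (-1|853) = +1. Now have (1576|853).
Reduce the numerator: 1576 ≡ 723 (mod 853), so (1576|853) = (723|853).
853 ≡ 1 (mod 4), so quadratic reciprocity gives (723|853) = (853|723). Reduce: 853 ≡ 130 (mod 723). Now have (130|723).
Factor out 2: 130 = 2·65. Since 723 ≡ 3 (mod 8), (2|723) = -1. Now have -(65|723).
65 ≡ 1 (mod 4), so quadratic reciprocity gives (65|723) = (723|65). Reduce: 723 ≡ 8 (mod 65). Now have -(8|65).
Factor out 2: 8 = 2^3. Since 65 ≡ 1 (mod 8), (2|65) = +1, and (2|65)^3 = +1. Now have -(1|65).
(1|65) = 1. Collecting the sign factors: -1.
The Legendre symbol is -1, so x^2 ≡ -1576 (mod 853) has no solution.

no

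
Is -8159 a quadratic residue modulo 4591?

yes

Reduce the numerator: -8159 ≡ 1023 (mod 4591), so (-8159/4591) = (1023/4591).
Both 1023 ≡ 3 and 4591 ≡ 3 (mod 4), so reciprocity gives (1023/4591) = -(4591/1023). Reduce: 4591 ≡ 499 (mod 1023). Now have -(499/1023).
Both 499 ≡ 3 and 1023 ≡ 3 (mod 4), so reciprocity gives (499/1023) = -(1023/499). Reduce: 1023 ≡ 25 (mod 499). Now have (25/499).
25 ≡ 1 (mod 4), so quadratic reciprocity gives (25/499) = (499/25). Reduce: 499 ≡ 24 (mod 25). Now have (24/25).
Factor out 2: 24 = 2^3·3. Since 25 ≡ 1 (mod 8), (2/25) = +1, and (2/25)^3 = +1. Now have (3/25).
25 ≡ 1 (mod 4), so quadratic reciprocity gives (3/25) = (25/3). Reduce: 25 ≡ 1 (mod 3). Now have (1/3).
(1/3) = 1. Collecting the sign factors: 1.
The Legendre symbol is 1, so x^2 ≡ -8159 (mod 4591) has solution.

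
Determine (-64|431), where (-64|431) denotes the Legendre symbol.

-1

Pull out -1: (-64|431) = (-1|431)·(64|431). Since 431 ≡ 3 (mod 4), (-1|431) = -1. Now have -(64|431).
Factor out 2: 64 = 2^6. Since 431 ≡ 7 (mod 8), (2|431) = +1, and (2|431)^6 = +1. Now have -(1|431).
(1|431) = 1. Collecting the sign factors: -1.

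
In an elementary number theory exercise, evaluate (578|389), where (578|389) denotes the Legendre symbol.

Reduce the numerator: 578 ≡ 189 (mod 389), so (578|389) = (189|389).
189 ≡ 1 (mod 4), so quadratic reciprocity gives (189|389) = (389|189). Reduce: 389 ≡ 11 (mod 189). Now have (11|189).
189 ≡ 1 (mod 4), so quadratic reciprocity gives (11|189) = (189|11). Reduce: 189 ≡ 2 (mod 11). Now have (2|11).
Factor out 2: 2 = 2. Since 11 ≡ 3 (mod 8), (2|11) = -1. Now have -(1|11).
(1|11) = 1. Collecting the sign factors: -1.

-1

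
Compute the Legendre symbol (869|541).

(869|541)
  = (328|541)    [869 ≡ 328 mod 541]
  = -(41|541)    [541 ≡ 5 mod 8 ⇒ (2|541)^3 = -1]
  = -(541|41)    [QR: 41 ≡ 1 mod 4, sign kept]
  = -(8|41)    [541 ≡ 8 mod 41]
  = -(1|41)    [41 ≡ 1 mod 8 ⇒ (2|41)^3 = +1]
  = -1    [(1|41) = 1]

-1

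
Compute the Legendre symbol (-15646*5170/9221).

By multiplicativity, (-15646·5170/9221) = (-15646/9221)·(5170/9221).
First factor (-15646/9221):
(-15646/9221)
  = (2796/9221)    [-15646 ≡ 2796 mod 9221]
  = (699/9221)    [9221 ≡ 5 mod 8 ⇒ (2/9221)^2 = +1]
  = (9221/699)    [QR: 9221 ≡ 1 mod 4, sign kept]
  = (134/699)    [9221 ≡ 134 mod 699]
  = -(67/699)    [699 ≡ 3 mod 8 ⇒ (2/699) = -1]
  = (699/67)    [QR: both ≡ 3 mod 4, sign flips]
  = (29/67)    [699 ≡ 29 mod 67]
  = (67/29)    [QR: 29 ≡ 1 mod 4, sign kept]
  = (9/29)    [67 ≡ 9 mod 29]
  = (29/9)    [QR: 9 ≡ 1 mod 4, sign kept]
  = (2/9)    [29 ≡ 2 mod 9]
  = (1/9)    [9 ≡ 1 mod 8 ⇒ (2/9) = +1]
  = 1    [(1/9) = 1]
Second factor (5170/9221):
(5170/9221)
  = -(2585/9221)    [9221 ≡ 5 mod 8 ⇒ (2/9221) = -1]
  = -(9221/2585)    [QR: 2585 ≡ 1 mod 4, sign kept]
  = -(1466/2585)    [9221 ≡ 1466 mod 2585]
  = -(733/2585)    [2585 ≡ 1 mod 8 ⇒ (2/2585) = +1]
  = -(2585/733)    [QR: 733 ≡ 1 mod 4, sign kept]
  = -(386/733)    [2585 ≡ 386 mod 733]
  = (193/733)    [733 ≡ 5 mod 8 ⇒ (2/733) = -1]
  = (733/193)    [QR: 193 ≡ 1 mod 4, sign kept]
  = (154/193)    [733 ≡ 154 mod 193]
  = (77/193)    [193 ≡ 1 mod 8 ⇒ (2/193) = +1]
  = (193/77)    [QR: 77 ≡ 1 mod 4, sign kept]
  = (39/77)    [193 ≡ 39 mod 77]
  = (77/39)    [QR: 77 ≡ 1 mod 4, sign kept]
  = (38/39)    [77 ≡ 38 mod 39]
  = (19/39)    [39 ≡ 7 mod 8 ⇒ (2/39) = +1]
  = -(39/19)    [QR: both ≡ 3 mod 4, sign flips]
  = -(1/19)    [39 ≡ 1 mod 19]
  = -1    [(1/19) = 1]
Product: (1)·(-1) = -1.

-1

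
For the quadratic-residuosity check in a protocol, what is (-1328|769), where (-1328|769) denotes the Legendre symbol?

(-1328|769)
  = (210|769)    [-1328 ≡ 210 mod 769]
  = (105|769)    [769 ≡ 1 mod 8 ⇒ (2|769) = +1]
  = (769|105)    [QR: 105 ≡ 1 mod 4, sign kept]
  = (34|105)    [769 ≡ 34 mod 105]
  = (17|105)    [105 ≡ 1 mod 8 ⇒ (2|105) = +1]
  = (105|17)    [QR: 17 ≡ 1 mod 4, sign kept]
  = (3|17)    [105 ≡ 3 mod 17]
  = (17|3)    [QR: 17 ≡ 1 mod 4, sign kept]
  = (2|3)    [17 ≡ 2 mod 3]
  = -(1|3)    [3 ≡ 3 mod 8 ⇒ (2|3) = -1]
  = -1    [(1|3) = 1]

-1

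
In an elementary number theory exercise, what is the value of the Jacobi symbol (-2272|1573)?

1

Reduce the numerator: -2272 ≡ 874 (mod 1573), so (-2272|1573) = (874|1573).
Factor out 2: 874 = 2·437. Since 1573 ≡ 5 (mod 8), (2|1573) = -1. Now have -(437|1573).
437 ≡ 1 (mod 4), so quadratic reciprocity gives (437|1573) = (1573|437). Reduce: 1573 ≡ 262 (mod 437). Now have -(262|437).
Factor out 2: 262 = 2·131. Since 437 ≡ 5 (mod 8), (2|437) = -1. Now have (131|437).
437 ≡ 1 (mod 4), so quadratic reciprocity gives (131|437) = (437|131). Reduce: 437 ≡ 44 (mod 131). Now have (44|131).
Factor out 2: 44 = 2^2·11. Since 131 ≡ 3 (mod 8), (2|131) = -1, and (2|131)^2 = +1. Now have (11|131).
Both 11 ≡ 3 and 131 ≡ 3 (mod 4), so reciprocity gives (11|131) = -(131|11). Reduce: 131 ≡ 10 (mod 11). Now have -(10|11).
Factor out 2: 10 = 2·5. Since 11 ≡ 3 (mod 8), (2|11) = -1. Now have (5|11).
5 ≡ 1 (mod 4), so quadratic reciprocity gives (5|11) = (11|5). Reduce: 11 ≡ 1 (mod 5). Now have (1|5).
(1|5) = 1. Collecting the sign factors: 1.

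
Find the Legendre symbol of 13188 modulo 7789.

1

Reduce the numerator: 13188 ≡ 5399 (mod 7789), so (13188/7789) = (5399/7789).
7789 ≡ 1 (mod 4), so quadratic reciprocity gives (5399/7789) = (7789/5399). Reduce: 7789 ≡ 2390 (mod 5399). Now have (2390/5399).
Factor out 2: 2390 = 2·1195. Since 5399 ≡ 7 (mod 8), (2/5399) = +1. Now have (1195/5399).
Both 1195 ≡ 3 and 5399 ≡ 3 (mod 4), so reciprocity gives (1195/5399) = -(5399/1195). Reduce: 5399 ≡ 619 (mod 1195). Now have -(619/1195).
Both 619 ≡ 3 and 1195 ≡ 3 (mod 4), so reciprocity gives (619/1195) = -(1195/619). Reduce: 1195 ≡ 576 (mod 619). Now have (576/619).
Factor out 2: 576 = 2^6·9. Since 619 ≡ 3 (mod 8), (2/619) = -1, and (2/619)^6 = +1. Now have (9/619).
9 ≡ 1 (mod 4), so quadratic reciprocity gives (9/619) = (619/9). Reduce: 619 ≡ 7 (mod 9). Now have (7/9).
9 ≡ 1 (mod 4), so quadratic reciprocity gives (7/9) = (9/7). Reduce: 9 ≡ 2 (mod 7). Now have (2/7).
Factor out 2: 2 = 2. Since 7 ≡ 7 (mod 8), (2/7) = +1. Now have (1/7).
(1/7) = 1. Collecting the sign factors: 1.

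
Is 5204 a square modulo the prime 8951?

(5204/8951)
  = (1301/8951)    [8951 ≡ 7 mod 8 ⇒ (2/8951)^2 = +1]
  = (8951/1301)    [QR: 1301 ≡ 1 mod 4, sign kept]
  = (1145/1301)    [8951 ≡ 1145 mod 1301]
  = (1301/1145)    [QR: 1145 ≡ 1 mod 4, sign kept]
  = (156/1145)    [1301 ≡ 156 mod 1145]
  = (39/1145)    [1145 ≡ 1 mod 8 ⇒ (2/1145)^2 = +1]
  = (1145/39)    [QR: 1145 ≡ 1 mod 4, sign kept]
  = (14/39)    [1145 ≡ 14 mod 39]
  = (7/39)    [39 ≡ 7 mod 8 ⇒ (2/39) = +1]
  = -(39/7)    [QR: both ≡ 3 mod 4, sign flips]
  = -(4/7)    [39 ≡ 4 mod 7]
  = -(1/7)    [7 ≡ 7 mod 8 ⇒ (2/7)^2 = +1]
  = -1    [(1/7) = 1]
(5204/8951) = -1, and 8951 is prime, so 5204 is not a quadratic residue mod 8951.

no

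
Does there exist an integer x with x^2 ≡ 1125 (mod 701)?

Reduce the numerator: 1125 ≡ 424 (mod 701), so (1125/701) = (424/701).
Factor out 2: 424 = 2^3·53. Since 701 ≡ 5 (mod 8), (2/701) = -1, and (2/701)^3 = -1. Now have -(53/701).
53 ≡ 1 (mod 4), so quadratic reciprocity gives (53/701) = (701/53). Reduce: 701 ≡ 12 (mod 53). Now have -(12/53).
Factor out 2: 12 = 2^2·3. Since 53 ≡ 5 (mod 8), (2/53) = -1, and (2/53)^2 = +1. Now have -(3/53).
53 ≡ 1 (mod 4), so quadratic reciprocity gives (3/53) = (53/3). Reduce: 53 ≡ 2 (mod 3). Now have -(2/3).
Factor out 2: 2 = 2. Since 3 ≡ 3 (mod 8), (2/3) = -1. Now have (1/3).
(1/3) = 1. Collecting the sign factors: 1.
The Legendre symbol is 1, so x^2 ≡ 1125 (mod 701) has solution.

yes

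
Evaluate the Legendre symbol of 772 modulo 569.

-1

(772/569)
  = (203/569)    [772 ≡ 203 mod 569]
  = (569/203)    [QR: 569 ≡ 1 mod 4, sign kept]
  = (163/203)    [569 ≡ 163 mod 203]
  = -(203/163)    [QR: both ≡ 3 mod 4, sign flips]
  = -(40/163)    [203 ≡ 40 mod 163]
  = (5/163)    [163 ≡ 3 mod 8 ⇒ (2/163)^3 = -1]
  = (163/5)    [QR: 5 ≡ 1 mod 4, sign kept]
  = (3/5)    [163 ≡ 3 mod 5]
  = (5/3)    [QR: 5 ≡ 1 mod 4, sign kept]
  = (2/3)    [5 ≡ 2 mod 3]
  = -(1/3)    [3 ≡ 3 mod 8 ⇒ (2/3) = -1]
  = -1    [(1/3) = 1]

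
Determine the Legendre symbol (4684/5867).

1

(4684/5867)
  = (1171/5867)    [5867 ≡ 3 mod 8 ⇒ (2/5867)^2 = +1]
  = -(5867/1171)    [QR: both ≡ 3 mod 4, sign flips]
  = -(12/1171)    [5867 ≡ 12 mod 1171]
  = -(3/1171)    [1171 ≡ 3 mod 8 ⇒ (2/1171)^2 = +1]
  = (1171/3)    [QR: both ≡ 3 mod 4, sign flips]
  = (1/3)    [1171 ≡ 1 mod 3]
  = 1    [(1/3) = 1]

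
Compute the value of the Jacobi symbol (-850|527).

0

(-850|527)
  = -(850|527)    [527 ≡ 3 mod 4 ⇒ (-1|527) = -1]
  = -(323|527)    [850 ≡ 323 mod 527]
  = (527|323)    [QR: both ≡ 3 mod 4, sign flips]
  = (204|323)    [527 ≡ 204 mod 323]
  = (51|323)    [323 ≡ 3 mod 8 ⇒ (2|323)^2 = +1]
  = -(323|51)    [QR: both ≡ 3 mod 4, sign flips]
  = -(17|51)    [323 ≡ 17 mod 51]
  = -(51|17)    [QR: 17 ≡ 1 mod 4, sign kept]
  = -(0|17)    [51 ≡ 0 mod 17]
  = 0    [numerator 0, gcd > 1]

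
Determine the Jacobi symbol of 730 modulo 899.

Factor out 2: 730 = 2·365. Since 899 ≡ 3 (mod 8), (2/899) = -1. Now have -(365/899).
365 ≡ 1 (mod 4), so quadratic reciprocity gives (365/899) = (899/365). Reduce: 899 ≡ 169 (mod 365). Now have -(169/365).
169 ≡ 1 (mod 4), so quadratic reciprocity gives (169/365) = (365/169). Reduce: 365 ≡ 27 (mod 169). Now have -(27/169).
169 ≡ 1 (mod 4), so quadratic reciprocity gives (27/169) = (169/27). Reduce: 169 ≡ 7 (mod 27). Now have -(7/27).
Both 7 ≡ 3 and 27 ≡ 3 (mod 4), so reciprocity gives (7/27) = -(27/7). Reduce: 27 ≡ 6 (mod 7). Now have (6/7).
Factor out 2: 6 = 2·3. Since 7 ≡ 7 (mod 8), (2/7) = +1. Now have (3/7).
Both 3 ≡ 3 and 7 ≡ 3 (mod 4), so reciprocity gives (3/7) = -(7/3). Reduce: 7 ≡ 1 (mod 3). Now have -(1/3).
(1/3) = 1. Collecting the sign factors: -1.

-1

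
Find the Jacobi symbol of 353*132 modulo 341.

0

By multiplicativity, (353·132/341) = (353/341)·(132/341).
First factor (353/341):
(353/341)
  = (12/341)    [353 ≡ 12 mod 341]
  = (3/341)    [341 ≡ 5 mod 8 ⇒ (2/341)^2 = +1]
  = (341/3)    [QR: 341 ≡ 1 mod 4, sign kept]
  = (2/3)    [341 ≡ 2 mod 3]
  = -(1/3)    [3 ≡ 3 mod 8 ⇒ (2/3) = -1]
  = -1    [(1/3) = 1]
Second factor (132/341):
(132/341)
  = (33/341)    [341 ≡ 5 mod 8 ⇒ (2/341)^2 = +1]
  = (341/33)    [QR: 33 ≡ 1 mod 4, sign kept]
  = (11/33)    [341 ≡ 11 mod 33]
  = (33/11)    [QR: 33 ≡ 1 mod 4, sign kept]
  = (0/11)    [33 ≡ 0 mod 11]
  = 0    [numerator 0, gcd > 1]
Product: (-1)·(0) = 0.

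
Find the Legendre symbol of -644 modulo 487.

Pull out -1: (-644|487) = (-1|487)·(644|487). Since 487 ≡ 3 (mod 4), (-1|487) = -1. Now have -(644|487).
Reduce the numerator: 644 ≡ 157 (mod 487), so (644|487) = (157|487).
157 ≡ 1 (mod 4), so quadratic reciprocity gives (157|487) = (487|157). Reduce: 487 ≡ 16 (mod 157). Now have -(16|157).
Factor out 2: 16 = 2^4. Since 157 ≡ 5 (mod 8), (2|157) = -1, and (2|157)^4 = +1. Now have -(1|157).
(1|157) = 1. Collecting the sign factors: -1.

-1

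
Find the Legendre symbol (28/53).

Factor out 2: 28 = 2^2·7. Since 53 ≡ 5 (mod 8), (2/53) = -1, and (2/53)^2 = +1. Now have (7/53).
53 ≡ 1 (mod 4), so quadratic reciprocity gives (7/53) = (53/7). Reduce: 53 ≡ 4 (mod 7). Now have (4/7).
Factor out 2: 4 = 2^2. Since 7 ≡ 7 (mod 8), (2/7) = +1, and (2/7)^2 = +1. Now have (1/7).
(1/7) = 1. Collecting the sign factors: 1.

1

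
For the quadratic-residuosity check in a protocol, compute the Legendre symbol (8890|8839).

(8890|8839)
  = (51|8839)    [8890 ≡ 51 mod 8839]
  = -(8839|51)    [QR: both ≡ 3 mod 4, sign flips]
  = -(16|51)    [8839 ≡ 16 mod 51]
  = -(1|51)    [51 ≡ 3 mod 8 ⇒ (2|51)^4 = +1]
  = -1    [(1|51) = 1]

-1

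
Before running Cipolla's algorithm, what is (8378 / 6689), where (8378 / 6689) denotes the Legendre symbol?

1

(8378 / 6689)
  = (1689 / 6689)    [8378 ≡ 1689 mod 6689]
  = (6689 / 1689)    [QR: 1689 ≡ 1 mod 4, sign kept]
  = (1622 / 1689)    [6689 ≡ 1622 mod 1689]
  = (811 / 1689)    [1689 ≡ 1 mod 8 ⇒ (2 / 1689) = +1]
  = (1689 / 811)    [QR: 1689 ≡ 1 mod 4, sign kept]
  = (67 / 811)    [1689 ≡ 67 mod 811]
  = -(811 / 67)    [QR: both ≡ 3 mod 4, sign flips]
  = -(7 / 67)    [811 ≡ 7 mod 67]
  = (67 / 7)    [QR: both ≡ 3 mod 4, sign flips]
  = (4 / 7)    [67 ≡ 4 mod 7]
  = (1 / 7)    [7 ≡ 7 mod 8 ⇒ (2 / 7)^2 = +1]
  = 1    [(1 / 7) = 1]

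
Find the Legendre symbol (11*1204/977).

1

By multiplicativity, (11·1204/977) = (11/977)·(1204/977).
First factor (11/977):
(11/977)
  = (977/11)    [QR: 977 ≡ 1 mod 4, sign kept]
  = (9/11)    [977 ≡ 9 mod 11]
  = (11/9)    [QR: 9 ≡ 1 mod 4, sign kept]
  = (2/9)    [11 ≡ 2 mod 9]
  = (1/9)    [9 ≡ 1 mod 8 ⇒ (2/9) = +1]
  = 1    [(1/9) = 1]
Second factor (1204/977):
(1204/977)
  = (227/977)    [1204 ≡ 227 mod 977]
  = (977/227)    [QR: 977 ≡ 1 mod 4, sign kept]
  = (69/227)    [977 ≡ 69 mod 227]
  = (227/69)    [QR: 69 ≡ 1 mod 4, sign kept]
  = (20/69)    [227 ≡ 20 mod 69]
  = (5/69)    [69 ≡ 5 mod 8 ⇒ (2/69)^2 = +1]
  = (69/5)    [QR: 5 ≡ 1 mod 4, sign kept]
  = (4/5)    [69 ≡ 4 mod 5]
  = (1/5)    [5 ≡ 5 mod 8 ⇒ (2/5)^2 = +1]
  = 1    [(1/5) = 1]
Product: (1)·(1) = 1.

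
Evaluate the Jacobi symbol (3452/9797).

(3452/9797)
  = (863/9797)    [9797 ≡ 5 mod 8 ⇒ (2/9797)^2 = +1]
  = (9797/863)    [QR: 9797 ≡ 1 mod 4, sign kept]
  = (304/863)    [9797 ≡ 304 mod 863]
  = (19/863)    [863 ≡ 7 mod 8 ⇒ (2/863)^4 = +1]
  = -(863/19)    [QR: both ≡ 3 mod 4, sign flips]
  = -(8/19)    [863 ≡ 8 mod 19]
  = (1/19)    [19 ≡ 3 mod 8 ⇒ (2/19)^3 = -1]
  = 1    [(1/19) = 1]

1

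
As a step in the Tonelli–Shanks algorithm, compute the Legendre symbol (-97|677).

1

Reduce the numerator: -97 ≡ 580 (mod 677), so (-97|677) = (580|677).
Factor out 2: 580 = 2^2·145. Since 677 ≡ 5 (mod 8), (2|677) = -1, and (2|677)^2 = +1. Now have (145|677).
145 ≡ 1 (mod 4), so quadratic reciprocity gives (145|677) = (677|145). Reduce: 677 ≡ 97 (mod 145). Now have (97|145).
97 ≡ 1 (mod 4), so quadratic reciprocity gives (97|145) = (145|97). Reduce: 145 ≡ 48 (mod 97). Now have (48|97).
Factor out 2: 48 = 2^4·3. Since 97 ≡ 1 (mod 8), (2|97) = +1, and (2|97)^4 = +1. Now have (3|97).
97 ≡ 1 (mod 4), so quadratic reciprocity gives (3|97) = (97|3). Reduce: 97 ≡ 1 (mod 3). Now have (1|3).
(1|3) = 1. Collecting the sign factors: 1.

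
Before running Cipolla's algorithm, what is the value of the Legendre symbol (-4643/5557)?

-1

Reduce the numerator: -4643 ≡ 914 (mod 5557), so (-4643/5557) = (914/5557).
Factor out 2: 914 = 2·457. Since 5557 ≡ 5 (mod 8), (2/5557) = -1. Now have -(457/5557).
457 ≡ 1 (mod 4), so quadratic reciprocity gives (457/5557) = (5557/457). Reduce: 5557 ≡ 73 (mod 457). Now have -(73/457).
73 ≡ 1 (mod 4), so quadratic reciprocity gives (73/457) = (457/73). Reduce: 457 ≡ 19 (mod 73). Now have -(19/73).
73 ≡ 1 (mod 4), so quadratic reciprocity gives (19/73) = (73/19). Reduce: 73 ≡ 16 (mod 19). Now have -(16/19).
Factor out 2: 16 = 2^4. Since 19 ≡ 3 (mod 8), (2/19) = -1, and (2/19)^4 = +1. Now have -(1/19).
(1/19) = 1. Collecting the sign factors: -1.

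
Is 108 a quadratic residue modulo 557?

no

(108/557)
  = (27/557)    [557 ≡ 5 mod 8 ⇒ (2/557)^2 = +1]
  = (557/27)    [QR: 557 ≡ 1 mod 4, sign kept]
  = (17/27)    [557 ≡ 17 mod 27]
  = (27/17)    [QR: 17 ≡ 1 mod 4, sign kept]
  = (10/17)    [27 ≡ 10 mod 17]
  = (5/17)    [17 ≡ 1 mod 8 ⇒ (2/17) = +1]
  = (17/5)    [QR: 5 ≡ 1 mod 4, sign kept]
  = (2/5)    [17 ≡ 2 mod 5]
  = -(1/5)    [5 ≡ 5 mod 8 ⇒ (2/5) = -1]
  = -1    [(1/5) = 1]
(108/557) = -1, and 557 is prime, so 108 is not a quadratic residue mod 557.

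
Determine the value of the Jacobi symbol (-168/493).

Reduce the numerator: -168 ≡ 325 (mod 493), so (-168/493) = (325/493).
325 ≡ 1 (mod 4), so quadratic reciprocity gives (325/493) = (493/325). Reduce: 493 ≡ 168 (mod 325). Now have (168/325).
Factor out 2: 168 = 2^3·21. Since 325 ≡ 5 (mod 8), (2/325) = -1, and (2/325)^3 = -1. Now have -(21/325).
21 ≡ 1 (mod 4), so quadratic reciprocity gives (21/325) = (325/21). Reduce: 325 ≡ 10 (mod 21). Now have -(10/21).
Factor out 2: 10 = 2·5. Since 21 ≡ 5 (mod 8), (2/21) = -1. Now have (5/21).
5 ≡ 1 (mod 4), so quadratic reciprocity gives (5/21) = (21/5). Reduce: 21 ≡ 1 (mod 5). Now have (1/5).
(1/5) = 1. Collecting the sign factors: 1.

1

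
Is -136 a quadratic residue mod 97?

(-136/97)
  = (58/97)    [-136 ≡ 58 mod 97]
  = (29/97)    [97 ≡ 1 mod 8 ⇒ (2/97) = +1]
  = (97/29)    [QR: 29 ≡ 1 mod 4, sign kept]
  = (10/29)    [97 ≡ 10 mod 29]
  = -(5/29)    [29 ≡ 5 mod 8 ⇒ (2/29) = -1]
  = -(29/5)    [QR: 5 ≡ 1 mod 4, sign kept]
  = -(4/5)    [29 ≡ 4 mod 5]
  = -(1/5)    [5 ≡ 5 mod 8 ⇒ (2/5)^2 = +1]
  = -1    [(1/5) = 1]
(-136/97) = -1, and 97 is prime, so -136 is not a quadratic residue mod 97.

no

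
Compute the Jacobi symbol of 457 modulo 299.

(457/299)
  = (158/299)    [457 ≡ 158 mod 299]
  = -(79/299)    [299 ≡ 3 mod 8 ⇒ (2/299) = -1]
  = (299/79)    [QR: both ≡ 3 mod 4, sign flips]
  = (62/79)    [299 ≡ 62 mod 79]
  = (31/79)    [79 ≡ 7 mod 8 ⇒ (2/79) = +1]
  = -(79/31)    [QR: both ≡ 3 mod 4, sign flips]
  = -(17/31)    [79 ≡ 17 mod 31]
  = -(31/17)    [QR: 17 ≡ 1 mod 4, sign kept]
  = -(14/17)    [31 ≡ 14 mod 17]
  = -(7/17)    [17 ≡ 1 mod 8 ⇒ (2/17) = +1]
  = -(17/7)    [QR: 17 ≡ 1 mod 4, sign kept]
  = -(3/7)    [17 ≡ 3 mod 7]
  = (7/3)    [QR: both ≡ 3 mod 4, sign flips]
  = (1/3)    [7 ≡ 1 mod 3]
  = 1    [(1/3) = 1]

1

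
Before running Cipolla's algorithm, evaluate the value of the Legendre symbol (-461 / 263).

-1

Pull out -1: (-461 / 263) = (-1 / 263)·(461 / 263). Since 263 ≡ 3 (mod 4), (-1 / 263) = -1. Now have -(461 / 263).
Reduce the numerator: 461 ≡ 198 (mod 263), so (461 / 263) = (198 / 263).
Factor out 2: 198 = 2·99. Since 263 ≡ 7 (mod 8), (2 / 263) = +1. Now have -(99 / 263).
Both 99 ≡ 3 and 263 ≡ 3 (mod 4), so reciprocity gives (99 / 263) = -(263 / 99). Reduce: 263 ≡ 65 (mod 99). Now have (65 / 99).
65 ≡ 1 (mod 4), so quadratic reciprocity gives (65 / 99) = (99 / 65). Reduce: 99 ≡ 34 (mod 65). Now have (34 / 65).
Factor out 2: 34 = 2·17. Since 65 ≡ 1 (mod 8), (2 / 65) = +1. Now have (17 / 65).
17 ≡ 1 (mod 4), so quadratic reciprocity gives (17 / 65) = (65 / 17). Reduce: 65 ≡ 14 (mod 17). Now have (14 / 17).
Factor out 2: 14 = 2·7. Since 17 ≡ 1 (mod 8), (2 / 17) = +1. Now have (7 / 17).
17 ≡ 1 (mod 4), so quadratic reciprocity gives (7 / 17) = (17 / 7). Reduce: 17 ≡ 3 (mod 7). Now have (3 / 7).
Both 3 ≡ 3 and 7 ≡ 3 (mod 4), so reciprocity gives (3 / 7) = -(7 / 3). Reduce: 7 ≡ 1 (mod 3). Now have -(1 / 3).
(1 / 3) = 1. Collecting the sign factors: -1.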